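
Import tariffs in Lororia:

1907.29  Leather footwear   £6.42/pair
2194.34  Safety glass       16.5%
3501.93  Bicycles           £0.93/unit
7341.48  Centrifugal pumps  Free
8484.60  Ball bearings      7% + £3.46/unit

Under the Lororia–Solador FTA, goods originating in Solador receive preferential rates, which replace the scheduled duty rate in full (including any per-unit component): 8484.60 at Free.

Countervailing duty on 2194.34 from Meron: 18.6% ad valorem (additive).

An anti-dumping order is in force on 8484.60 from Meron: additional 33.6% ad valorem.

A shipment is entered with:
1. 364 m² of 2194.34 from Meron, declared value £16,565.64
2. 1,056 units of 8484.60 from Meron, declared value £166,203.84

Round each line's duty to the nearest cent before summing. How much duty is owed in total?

£76,947.06

Line 1 (2194.34, Meron, 364 m², £16,565.64):
Base rate for 2194.34 is 16.5%.
Additional duty on 2194.34 from Meron: +18.6%. Applied ad valorem rate: 16.5% + 18.6% = 35.1%.
Duty = £16,565.64 × 35.1% = £5,814.54.
Line 2 (8484.60, Meron, 1,056 units, £166,203.84):
Base rate for 8484.60 is 7% + £3.46/unit.
8484.60 has an FTA preferential rate, but origin Meron is not Solador; base rate stands.
Additional duty on 8484.60 from Meron: +33.6%. Applied ad valorem rate: 7% + 33.6% = 40.6%.
Duty = £166,203.84 × 40.6% + 1,056 × £3.46 = £71,132.52.
Total = £5,814.54 + £71,132.52 = £76,947.06.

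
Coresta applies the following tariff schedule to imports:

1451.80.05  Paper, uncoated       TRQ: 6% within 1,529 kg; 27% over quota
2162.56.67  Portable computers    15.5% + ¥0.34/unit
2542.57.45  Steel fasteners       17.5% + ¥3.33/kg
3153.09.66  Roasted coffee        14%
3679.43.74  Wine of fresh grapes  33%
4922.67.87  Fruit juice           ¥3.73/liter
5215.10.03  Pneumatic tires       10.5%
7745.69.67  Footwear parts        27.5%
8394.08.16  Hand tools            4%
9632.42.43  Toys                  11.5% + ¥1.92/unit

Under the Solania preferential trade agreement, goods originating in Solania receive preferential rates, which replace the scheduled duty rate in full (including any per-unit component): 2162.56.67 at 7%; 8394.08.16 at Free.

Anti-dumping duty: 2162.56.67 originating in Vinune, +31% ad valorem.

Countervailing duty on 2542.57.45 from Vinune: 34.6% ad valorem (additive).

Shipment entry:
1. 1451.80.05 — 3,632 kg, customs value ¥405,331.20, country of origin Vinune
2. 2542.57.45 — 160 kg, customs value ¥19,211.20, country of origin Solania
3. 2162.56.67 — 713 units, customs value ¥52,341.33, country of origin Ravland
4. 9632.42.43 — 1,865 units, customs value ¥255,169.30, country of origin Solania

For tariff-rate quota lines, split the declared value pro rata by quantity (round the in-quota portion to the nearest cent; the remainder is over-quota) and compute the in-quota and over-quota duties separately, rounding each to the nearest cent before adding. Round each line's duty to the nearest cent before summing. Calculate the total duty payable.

Line 1 (1451.80.05, Vinune, 3,632 kg, ¥405,331.20):
Code 1451.80.05 is under a tariff-rate quota (threshold 1,529 kg). In-quota: 1,529 kg at 6%; over-quota: 2,103 kg at 27%.
Pro-rata value split: in-quota = ¥405,331.20 × 1,529/3,632 = ¥170,636.40; over-quota = ¥405,331.20 − ¥170,636.40 = ¥234,694.80.
In-quota duty = ¥170,636.40 × 6% = ¥10,238.18. Over-quota duty = ¥234,694.80 × 27% = ¥63,367.60.
Line duty = ¥10,238.18 + ¥63,367.60 = ¥73,605.78.
Line 2 (2542.57.45, Solania, 160 kg, ¥19,211.20):
Base rate for 2542.57.45 is 17.5% + ¥3.33/kg.
Origin Solania is the FTA partner but 2542.57.45 is not on the preference list; base rate stands.
The additional-duty order on 2542.57.45 targets Vinune, not Solania; it does not apply.
Duty = ¥19,211.20 × 17.5% + 160 × ¥3.33 = ¥3,894.76.
Line 3 (2162.56.67, Ravland, 713 units, ¥52,341.33):
Base rate for 2162.56.67 is 15.5% + ¥0.34/unit.
2162.56.67 has an FTA preferential rate, but origin Ravland is not Solania; base rate stands.
The additional-duty order on 2162.56.67 targets Vinune, not Ravland; it does not apply.
Duty = ¥52,341.33 × 15.5% + 713 × ¥0.34 = ¥8,355.33.
Line 4 (9632.42.43, Solania, 1,865 units, ¥255,169.30):
Base rate for 9632.42.43 is 11.5% + ¥1.92/unit.
Origin Solania is the FTA partner but 9632.42.43 is not on the preference list; base rate stands.
Duty = ¥255,169.30 × 11.5% + 1,865 × ¥1.92 = ¥32,925.27.
Total = ¥73,605.78 + ¥3,894.76 + ¥8,355.33 + ¥32,925.27 = ¥118,781.14.

¥118,781.14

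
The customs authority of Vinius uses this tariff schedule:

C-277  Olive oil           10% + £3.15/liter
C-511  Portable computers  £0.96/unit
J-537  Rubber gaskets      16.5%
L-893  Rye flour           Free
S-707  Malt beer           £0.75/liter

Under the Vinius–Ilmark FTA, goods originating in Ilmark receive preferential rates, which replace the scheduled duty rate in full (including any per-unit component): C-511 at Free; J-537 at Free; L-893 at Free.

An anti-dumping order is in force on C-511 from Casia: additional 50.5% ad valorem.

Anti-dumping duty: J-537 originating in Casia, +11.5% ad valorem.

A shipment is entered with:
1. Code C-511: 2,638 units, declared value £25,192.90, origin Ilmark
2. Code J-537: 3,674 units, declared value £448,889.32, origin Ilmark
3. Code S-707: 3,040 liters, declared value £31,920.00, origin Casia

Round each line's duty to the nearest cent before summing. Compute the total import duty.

£2,280.00

Line 1 (C-511, Ilmark, 2,638 units, £25,192.90):
Base rate for C-511 is £0.96/unit.
Origin Ilmark qualifies under the Vinius–Ilmark agreement and C-511 is covered: preferential rate Free applies instead.
The additional-duty order on C-511 targets Casia, not Ilmark; it does not apply.
Duty = £25,192.90 × 0% = £0.00.
Line 2 (J-537, Ilmark, 3,674 units, £448,889.32):
Base rate for J-537 is 16.5%.
Origin Ilmark qualifies under the Vinius–Ilmark agreement and J-537 is covered: preferential rate Free applies instead.
The additional-duty order on J-537 targets Casia, not Ilmark; it does not apply.
Duty = £448,889.32 × 0% = £0.00.
Line 3 (S-707, Casia, 3,040 liters, £31,920.00):
Base rate for S-707 is £0.75/liter.
Duty = 3,040 × £0.75 = £2,280.00.
Total = £0.00 + £0.00 + £2,280.00 = £2,280.00.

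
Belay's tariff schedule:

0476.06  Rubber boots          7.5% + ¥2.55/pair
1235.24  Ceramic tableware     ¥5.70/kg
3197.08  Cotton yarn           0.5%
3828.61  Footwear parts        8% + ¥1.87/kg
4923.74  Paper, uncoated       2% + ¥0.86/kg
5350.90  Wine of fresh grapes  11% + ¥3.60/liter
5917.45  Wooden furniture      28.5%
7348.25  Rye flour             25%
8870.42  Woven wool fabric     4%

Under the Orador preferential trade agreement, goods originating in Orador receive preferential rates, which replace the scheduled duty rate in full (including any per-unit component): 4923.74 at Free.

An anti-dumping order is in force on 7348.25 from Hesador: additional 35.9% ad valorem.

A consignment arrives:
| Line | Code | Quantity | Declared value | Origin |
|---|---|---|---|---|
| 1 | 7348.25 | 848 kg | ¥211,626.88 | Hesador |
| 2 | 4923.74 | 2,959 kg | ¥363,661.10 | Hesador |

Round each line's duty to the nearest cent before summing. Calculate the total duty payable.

¥138,698.73

Line 1 (7348.25, Hesador, 848 kg, ¥211,626.88):
Base rate for 7348.25 is 25%.
Additional duty on 7348.25 from Hesador: +35.9%. Applied ad valorem rate: 25% + 35.9% = 60.9%.
Duty = ¥211,626.88 × 60.9% = ¥128,880.77.
Line 2 (4923.74, Hesador, 2,959 kg, ¥363,661.10):
Base rate for 4923.74 is 2% + ¥0.86/kg.
4923.74 has an FTA preferential rate, but origin Hesador is not Orador; base rate stands.
Duty = ¥363,661.10 × 2% + 2,959 × ¥0.86 = ¥9,817.96.
Total = ¥128,880.77 + ¥9,817.96 = ¥138,698.73.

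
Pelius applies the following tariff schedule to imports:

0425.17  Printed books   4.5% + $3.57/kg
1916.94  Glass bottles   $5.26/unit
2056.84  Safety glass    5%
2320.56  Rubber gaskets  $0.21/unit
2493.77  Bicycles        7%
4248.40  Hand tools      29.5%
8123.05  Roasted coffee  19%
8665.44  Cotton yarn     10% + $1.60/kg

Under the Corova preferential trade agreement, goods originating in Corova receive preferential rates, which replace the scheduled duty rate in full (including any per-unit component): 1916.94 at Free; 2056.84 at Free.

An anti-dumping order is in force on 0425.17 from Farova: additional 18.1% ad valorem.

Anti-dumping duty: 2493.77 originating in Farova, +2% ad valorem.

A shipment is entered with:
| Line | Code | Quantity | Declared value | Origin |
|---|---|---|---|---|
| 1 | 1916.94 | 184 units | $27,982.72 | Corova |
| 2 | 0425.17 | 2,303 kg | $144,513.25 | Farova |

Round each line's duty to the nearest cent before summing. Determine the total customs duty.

Line 1 (1916.94, Corova, 184 units, $27,982.72):
Base rate for 1916.94 is $5.26/unit.
Origin Corova qualifies under the Pelius–Corova agreement and 1916.94 is covered: preferential rate Free applies instead.
Duty = $27,982.72 × 0% = $0.00.
Line 2 (0425.17, Farova, 2,303 kg, $144,513.25):
Base rate for 0425.17 is 4.5% + $3.57/kg.
Additional duty on 0425.17 from Farova: +18.1%. Applied ad valorem rate: 4.5% + 18.1% = 22.6%.
Duty = $144,513.25 × 22.6% + 2,303 × $3.57 = $40,881.70.
Total = $0.00 + $40,881.70 = $40,881.70.

$40,881.70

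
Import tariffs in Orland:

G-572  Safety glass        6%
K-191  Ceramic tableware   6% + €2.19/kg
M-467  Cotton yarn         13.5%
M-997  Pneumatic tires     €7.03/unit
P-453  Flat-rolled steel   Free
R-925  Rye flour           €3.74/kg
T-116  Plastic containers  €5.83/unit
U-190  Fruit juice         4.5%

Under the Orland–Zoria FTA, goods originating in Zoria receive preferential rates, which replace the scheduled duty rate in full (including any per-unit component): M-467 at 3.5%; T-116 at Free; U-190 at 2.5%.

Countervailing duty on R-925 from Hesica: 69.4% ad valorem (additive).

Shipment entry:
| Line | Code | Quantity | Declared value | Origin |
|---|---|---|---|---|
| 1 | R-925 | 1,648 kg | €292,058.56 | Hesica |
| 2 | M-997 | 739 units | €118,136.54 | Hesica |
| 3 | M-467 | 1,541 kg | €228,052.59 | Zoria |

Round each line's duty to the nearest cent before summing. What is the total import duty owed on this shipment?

Line 1 (R-925, Hesica, 1,648 kg, €292,058.56):
Base rate for R-925 is €3.74/kg.
Additional duty on R-925 from Hesica: +69.4% ad valorem. Applied ad valorem rate = 69.4%.
Duty = €292,058.56 × 69.4% + 1,648 × €3.74 = €208,852.16.
Line 2 (M-997, Hesica, 739 units, €118,136.54):
Base rate for M-997 is €7.03/unit.
Duty = 739 × €7.03 = €5,195.17.
Line 3 (M-467, Zoria, 1,541 kg, €228,052.59):
Base rate for M-467 is 13.5%.
Origin Zoria qualifies under the Orland–Zoria agreement and M-467 is covered: preferential rate 3.5% applies instead.
Duty = €228,052.59 × 3.5% = €7,981.84.
Total = €208,852.16 + €5,195.17 + €7,981.84 = €222,029.17.

€222,029.17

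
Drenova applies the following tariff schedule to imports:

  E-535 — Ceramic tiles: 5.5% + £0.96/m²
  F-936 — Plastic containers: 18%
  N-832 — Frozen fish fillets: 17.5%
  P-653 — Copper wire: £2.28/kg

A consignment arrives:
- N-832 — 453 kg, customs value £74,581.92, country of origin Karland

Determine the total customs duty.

Line 1 (N-832, Karland, 453 kg, £74,581.92):
Base rate for N-832 is 17.5%.
Duty = £74,581.92 × 17.5% = £13,051.84.

£13,051.84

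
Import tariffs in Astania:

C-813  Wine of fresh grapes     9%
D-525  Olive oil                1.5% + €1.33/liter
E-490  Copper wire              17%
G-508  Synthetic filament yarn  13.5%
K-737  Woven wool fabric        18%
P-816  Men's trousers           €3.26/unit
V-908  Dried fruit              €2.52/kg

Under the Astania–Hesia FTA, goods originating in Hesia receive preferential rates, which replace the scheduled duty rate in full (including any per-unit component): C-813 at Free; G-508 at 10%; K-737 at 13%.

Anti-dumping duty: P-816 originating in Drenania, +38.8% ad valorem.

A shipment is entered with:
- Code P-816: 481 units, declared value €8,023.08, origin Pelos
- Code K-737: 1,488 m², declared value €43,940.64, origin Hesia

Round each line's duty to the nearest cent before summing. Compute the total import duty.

Line 1 (P-816, Pelos, 481 units, €8,023.08):
Base rate for P-816 is €3.26/unit.
The additional-duty order on P-816 targets Drenania, not Pelos; it does not apply.
Duty = 481 × €3.26 = €1,568.06.
Line 2 (K-737, Hesia, 1,488 m², €43,940.64):
Base rate for K-737 is 18%.
Origin Hesia qualifies under the Astania–Hesia agreement and K-737 is covered: preferential rate 13% applies instead.
Duty = €43,940.64 × 13% = €5,712.28.
Total = €1,568.06 + €5,712.28 = €7,280.34.

€7,280.34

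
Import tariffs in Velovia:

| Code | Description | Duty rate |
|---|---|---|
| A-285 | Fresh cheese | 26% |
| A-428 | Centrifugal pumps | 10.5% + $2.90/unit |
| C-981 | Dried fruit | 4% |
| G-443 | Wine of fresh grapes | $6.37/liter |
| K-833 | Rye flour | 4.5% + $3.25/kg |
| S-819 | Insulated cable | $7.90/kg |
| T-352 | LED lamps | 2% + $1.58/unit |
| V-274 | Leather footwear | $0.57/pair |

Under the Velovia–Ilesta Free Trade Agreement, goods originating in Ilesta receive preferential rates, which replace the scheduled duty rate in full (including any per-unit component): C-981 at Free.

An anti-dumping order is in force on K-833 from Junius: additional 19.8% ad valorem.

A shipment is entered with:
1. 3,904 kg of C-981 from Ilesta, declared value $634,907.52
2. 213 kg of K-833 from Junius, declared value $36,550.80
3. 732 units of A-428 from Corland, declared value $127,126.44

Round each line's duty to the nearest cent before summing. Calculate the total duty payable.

Line 1 (C-981, Ilesta, 3,904 kg, $634,907.52):
Base rate for C-981 is 4%.
Origin Ilesta qualifies under the Velovia–Ilesta agreement and C-981 is covered: preferential rate Free applies instead.
Duty = $634,907.52 × 0% = $0.00.
Line 2 (K-833, Junius, 213 kg, $36,550.80):
Base rate for K-833 is 4.5% + $3.25/kg.
Additional duty on K-833 from Junius: +19.8%. Applied ad valorem rate: 4.5% + 19.8% = 24.3%.
Duty = $36,550.80 × 24.3% + 213 × $3.25 = $9,574.09.
Line 3 (A-428, Corland, 732 units, $127,126.44):
Base rate for A-428 is 10.5% + $2.90/unit.
Duty = $127,126.44 × 10.5% + 732 × $2.90 = $15,471.08.
Total = $0.00 + $9,574.09 + $15,471.08 = $25,045.17.

$25,045.17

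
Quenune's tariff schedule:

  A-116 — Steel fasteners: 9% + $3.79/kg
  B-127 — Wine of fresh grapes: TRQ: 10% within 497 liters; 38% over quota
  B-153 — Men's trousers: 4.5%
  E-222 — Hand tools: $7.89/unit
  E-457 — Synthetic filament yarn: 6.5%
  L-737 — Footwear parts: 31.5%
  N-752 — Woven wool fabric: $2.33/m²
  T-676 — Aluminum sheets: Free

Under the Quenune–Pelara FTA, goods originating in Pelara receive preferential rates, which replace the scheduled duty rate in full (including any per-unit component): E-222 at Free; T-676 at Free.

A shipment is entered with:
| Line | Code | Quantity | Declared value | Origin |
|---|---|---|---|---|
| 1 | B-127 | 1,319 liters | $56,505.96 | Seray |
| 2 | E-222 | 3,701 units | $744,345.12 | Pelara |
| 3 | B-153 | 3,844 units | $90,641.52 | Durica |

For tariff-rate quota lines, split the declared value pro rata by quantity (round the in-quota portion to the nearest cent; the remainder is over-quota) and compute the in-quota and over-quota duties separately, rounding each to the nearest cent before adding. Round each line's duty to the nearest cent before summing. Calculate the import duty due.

Line 1 (B-127, Seray, 1,319 liters, $56,505.96):
Code B-127 is under a tariff-rate quota (threshold 497 liters). In-quota: 497 liters at 10%; over-quota: 822 liters at 38%.
Pro-rata value split: in-quota = $56,505.96 × 497/1,319 = $21,291.48; over-quota = $56,505.96 − $21,291.48 = $35,214.48.
In-quota duty = $21,291.48 × 10% = $2,129.15. Over-quota duty = $35,214.48 × 38% = $13,381.50.
Line duty = $2,129.15 + $13,381.50 = $15,510.65.
Line 2 (E-222, Pelara, 3,701 units, $744,345.12):
Base rate for E-222 is $7.89/unit.
Origin Pelara qualifies under the Quenune–Pelara agreement and E-222 is covered: preferential rate Free applies instead.
Duty = $744,345.12 × 0% = $0.00.
Line 3 (B-153, Durica, 3,844 units, $90,641.52):
Base rate for B-153 is 4.5%.
Duty = $90,641.52 × 4.5% = $4,078.87.
Total = $15,510.65 + $0.00 + $4,078.87 = $19,589.52.

$19,589.52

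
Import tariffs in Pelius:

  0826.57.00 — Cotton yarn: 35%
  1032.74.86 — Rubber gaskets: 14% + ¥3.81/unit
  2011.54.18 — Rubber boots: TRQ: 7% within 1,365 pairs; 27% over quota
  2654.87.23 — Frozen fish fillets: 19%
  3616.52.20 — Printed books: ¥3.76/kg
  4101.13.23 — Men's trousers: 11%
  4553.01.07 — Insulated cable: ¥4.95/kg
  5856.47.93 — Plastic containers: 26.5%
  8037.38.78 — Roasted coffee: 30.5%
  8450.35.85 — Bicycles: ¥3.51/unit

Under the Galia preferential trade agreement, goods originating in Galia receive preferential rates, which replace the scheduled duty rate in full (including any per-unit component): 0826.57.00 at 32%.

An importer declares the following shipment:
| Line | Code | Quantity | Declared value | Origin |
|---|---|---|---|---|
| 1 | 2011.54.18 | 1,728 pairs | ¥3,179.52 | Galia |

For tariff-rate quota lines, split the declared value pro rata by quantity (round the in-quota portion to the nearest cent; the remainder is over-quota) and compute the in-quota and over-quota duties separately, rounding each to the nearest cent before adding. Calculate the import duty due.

Line 1 (2011.54.18, Galia, 1,728 pairs, ¥3,179.52):
Code 2011.54.18 is under a tariff-rate quota (threshold 1,365 pairs). In-quota: 1,365 pairs at 7%; over-quota: 363 pairs at 27%.
Pro-rata value split: in-quota = ¥3,179.52 × 1,365/1,728 = ¥2,511.60; over-quota = ¥3,179.52 − ¥2,511.60 = ¥667.92.
In-quota duty = ¥2,511.60 × 7% = ¥175.81. Over-quota duty = ¥667.92 × 27% = ¥180.34.
Line duty = ¥175.81 + ¥180.34 = ¥356.15.

¥356.15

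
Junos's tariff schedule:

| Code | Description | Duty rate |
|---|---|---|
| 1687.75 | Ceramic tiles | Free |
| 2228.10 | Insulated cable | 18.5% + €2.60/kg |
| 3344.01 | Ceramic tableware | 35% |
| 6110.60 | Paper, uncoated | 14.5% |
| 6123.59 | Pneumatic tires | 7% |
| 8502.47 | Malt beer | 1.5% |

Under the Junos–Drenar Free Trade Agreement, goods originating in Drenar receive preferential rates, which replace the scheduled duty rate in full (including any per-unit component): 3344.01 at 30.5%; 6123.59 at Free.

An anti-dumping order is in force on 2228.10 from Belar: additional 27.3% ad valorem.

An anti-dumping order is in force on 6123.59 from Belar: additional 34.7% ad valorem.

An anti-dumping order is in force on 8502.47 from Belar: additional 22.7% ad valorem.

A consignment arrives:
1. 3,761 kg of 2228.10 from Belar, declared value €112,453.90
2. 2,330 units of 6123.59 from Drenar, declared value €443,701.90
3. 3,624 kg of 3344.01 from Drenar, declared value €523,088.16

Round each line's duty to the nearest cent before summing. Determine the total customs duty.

Line 1 (2228.10, Belar, 3,761 kg, €112,453.90):
Base rate for 2228.10 is 18.5% + €2.60/kg.
Additional duty on 2228.10 from Belar: +27.3%. Applied ad valorem rate: 18.5% + 27.3% = 45.8%.
Duty = €112,453.90 × 45.8% + 3,761 × €2.60 = €61,282.49.
Line 2 (6123.59, Drenar, 2,330 units, €443,701.90):
Base rate for 6123.59 is 7%.
Origin Drenar qualifies under the Junos–Drenar agreement and 6123.59 is covered: preferential rate Free applies instead.
The additional-duty order on 6123.59 targets Belar, not Drenar; it does not apply.
Duty = €443,701.90 × 0% = €0.00.
Line 3 (3344.01, Drenar, 3,624 kg, €523,088.16):
Base rate for 3344.01 is 35%.
Origin Drenar qualifies under the Junos–Drenar agreement and 3344.01 is covered: preferential rate 30.5% applies instead.
Duty = €523,088.16 × 30.5% = €159,541.89.
Total = €61,282.49 + €0.00 + €159,541.89 = €220,824.38.

€220,824.38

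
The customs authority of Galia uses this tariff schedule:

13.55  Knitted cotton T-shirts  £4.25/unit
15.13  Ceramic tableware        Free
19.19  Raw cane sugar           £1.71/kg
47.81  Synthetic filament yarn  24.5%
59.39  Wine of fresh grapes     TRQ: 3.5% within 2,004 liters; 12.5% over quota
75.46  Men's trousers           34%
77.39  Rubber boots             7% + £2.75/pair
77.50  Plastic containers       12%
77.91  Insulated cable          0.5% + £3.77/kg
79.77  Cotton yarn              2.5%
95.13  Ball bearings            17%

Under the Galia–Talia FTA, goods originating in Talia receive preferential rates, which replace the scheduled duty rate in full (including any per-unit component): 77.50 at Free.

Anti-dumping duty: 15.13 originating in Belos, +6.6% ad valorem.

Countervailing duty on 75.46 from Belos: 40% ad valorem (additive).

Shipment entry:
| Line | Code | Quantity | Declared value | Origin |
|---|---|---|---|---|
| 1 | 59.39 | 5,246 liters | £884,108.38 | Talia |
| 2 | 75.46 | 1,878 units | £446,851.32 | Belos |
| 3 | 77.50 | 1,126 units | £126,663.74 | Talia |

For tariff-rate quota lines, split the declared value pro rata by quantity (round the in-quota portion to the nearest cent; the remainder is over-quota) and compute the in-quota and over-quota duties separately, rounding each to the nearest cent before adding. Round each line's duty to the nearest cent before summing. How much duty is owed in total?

Line 1 (59.39, Talia, 5,246 liters, £884,108.38):
Code 59.39 is under a tariff-rate quota (threshold 2,004 liters). In-quota: 2,004 liters at 3.5%; over-quota: 3,242 liters at 12.5%.
Pro-rata value split: in-quota = £884,108.38 × 2,004/5,246 = £337,734.12; over-quota = £884,108.38 − £337,734.12 = £546,374.26.
In-quota duty = £337,734.12 × 3.5% = £11,820.69. Over-quota duty = £546,374.26 × 12.5% = £68,296.78.
Line duty = £11,820.69 + £68,296.78 = £80,117.47.
Line 2 (75.46, Belos, 1,878 units, £446,851.32):
Base rate for 75.46 is 34%.
Additional duty on 75.46 from Belos: +40%. Applied ad valorem rate: 34% + 40% = 74%.
Duty = £446,851.32 × 74% = £330,669.98.
Line 3 (77.50, Talia, 1,126 units, £126,663.74):
Base rate for 77.50 is 12%.
Origin Talia qualifies under the Galia–Talia agreement and 77.50 is covered: preferential rate Free applies instead.
Duty = £126,663.74 × 0% = £0.00.
Total = £80,117.47 + £330,669.98 + £0.00 = £410,787.45.

£410,787.45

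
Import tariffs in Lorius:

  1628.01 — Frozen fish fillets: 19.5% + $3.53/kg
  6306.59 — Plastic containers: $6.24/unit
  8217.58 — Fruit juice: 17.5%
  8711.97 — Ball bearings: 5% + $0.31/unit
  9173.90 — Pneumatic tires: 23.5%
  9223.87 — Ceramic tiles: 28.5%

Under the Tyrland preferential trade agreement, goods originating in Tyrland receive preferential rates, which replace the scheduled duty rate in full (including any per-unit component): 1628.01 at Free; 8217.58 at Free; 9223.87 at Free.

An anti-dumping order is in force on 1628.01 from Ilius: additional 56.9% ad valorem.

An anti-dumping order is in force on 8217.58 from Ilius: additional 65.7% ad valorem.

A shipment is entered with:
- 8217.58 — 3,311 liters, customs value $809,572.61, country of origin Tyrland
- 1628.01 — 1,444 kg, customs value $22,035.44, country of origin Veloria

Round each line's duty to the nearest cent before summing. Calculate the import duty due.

$9,394.23

Line 1 (8217.58, Tyrland, 3,311 liters, $809,572.61):
Base rate for 8217.58 is 17.5%.
Origin Tyrland qualifies under the Lorius–Tyrland agreement and 8217.58 is covered: preferential rate Free applies instead.
The additional-duty order on 8217.58 targets Ilius, not Tyrland; it does not apply.
Duty = $809,572.61 × 0% = $0.00.
Line 2 (1628.01, Veloria, 1,444 kg, $22,035.44):
Base rate for 1628.01 is 19.5% + $3.53/kg.
1628.01 has an FTA preferential rate, but origin Veloria is not Tyrland; base rate stands.
The additional-duty order on 1628.01 targets Ilius, not Veloria; it does not apply.
Duty = $22,035.44 × 19.5% + 1,444 × $3.53 = $9,394.23.
Total = $0.00 + $9,394.23 = $9,394.23.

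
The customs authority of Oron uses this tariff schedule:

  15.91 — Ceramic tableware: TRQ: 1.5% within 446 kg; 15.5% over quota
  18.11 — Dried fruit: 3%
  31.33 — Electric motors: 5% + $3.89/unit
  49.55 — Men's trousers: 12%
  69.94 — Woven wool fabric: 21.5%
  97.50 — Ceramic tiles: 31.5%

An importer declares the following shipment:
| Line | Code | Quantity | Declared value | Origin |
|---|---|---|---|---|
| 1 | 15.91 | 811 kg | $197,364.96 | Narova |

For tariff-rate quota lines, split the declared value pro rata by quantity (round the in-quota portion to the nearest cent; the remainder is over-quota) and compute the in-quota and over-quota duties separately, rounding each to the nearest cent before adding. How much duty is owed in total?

Line 1 (15.91, Narova, 811 kg, $197,364.96):
Code 15.91 is under a tariff-rate quota (threshold 446 kg). In-quota: 446 kg at 1.5%; over-quota: 365 kg at 15.5%.
Pro-rata value split: in-quota = $197,364.96 × 446/811 = $108,538.56; over-quota = $197,364.96 − $108,538.56 = $88,826.40.
In-quota duty = $108,538.56 × 1.5% = $1,628.08. Over-quota duty = $88,826.40 × 15.5% = $13,768.09.
Line duty = $1,628.08 + $13,768.09 = $15,396.17.

$15,396.17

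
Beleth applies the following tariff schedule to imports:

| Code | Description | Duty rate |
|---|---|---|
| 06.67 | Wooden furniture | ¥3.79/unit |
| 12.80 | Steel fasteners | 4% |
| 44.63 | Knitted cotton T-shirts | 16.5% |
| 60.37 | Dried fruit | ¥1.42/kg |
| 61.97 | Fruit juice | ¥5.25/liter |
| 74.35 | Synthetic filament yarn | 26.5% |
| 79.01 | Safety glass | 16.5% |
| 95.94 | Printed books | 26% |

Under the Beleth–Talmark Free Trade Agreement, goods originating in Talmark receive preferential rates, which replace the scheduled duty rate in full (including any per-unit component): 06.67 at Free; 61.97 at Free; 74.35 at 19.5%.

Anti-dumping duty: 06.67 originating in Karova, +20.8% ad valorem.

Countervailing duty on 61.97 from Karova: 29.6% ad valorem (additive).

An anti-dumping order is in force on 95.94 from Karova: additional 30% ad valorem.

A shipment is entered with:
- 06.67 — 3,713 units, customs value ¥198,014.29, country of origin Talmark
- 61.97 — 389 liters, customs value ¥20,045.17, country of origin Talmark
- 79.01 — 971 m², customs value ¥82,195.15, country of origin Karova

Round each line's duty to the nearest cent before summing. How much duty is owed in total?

Line 1 (06.67, Talmark, 3,713 units, ¥198,014.29):
Base rate for 06.67 is ¥3.79/unit.
Origin Talmark qualifies under the Beleth–Talmark agreement and 06.67 is covered: preferential rate Free applies instead.
The additional-duty order on 06.67 targets Karova, not Talmark; it does not apply.
Duty = ¥198,014.29 × 0% = ¥0.00.
Line 2 (61.97, Talmark, 389 liters, ¥20,045.17):
Base rate for 61.97 is ¥5.25/liter.
Origin Talmark qualifies under the Beleth–Talmark agreement and 61.97 is covered: preferential rate Free applies instead.
The additional-duty order on 61.97 targets Karova, not Talmark; it does not apply.
Duty = ¥20,045.17 × 0% = ¥0.00.
Line 3 (79.01, Karova, 971 m², ¥82,195.15):
Base rate for 79.01 is 16.5%.
Duty = ¥82,195.15 × 16.5% = ¥13,562.20.
Total = ¥0.00 + ¥0.00 + ¥13,562.20 = ¥13,562.20.

¥13,562.20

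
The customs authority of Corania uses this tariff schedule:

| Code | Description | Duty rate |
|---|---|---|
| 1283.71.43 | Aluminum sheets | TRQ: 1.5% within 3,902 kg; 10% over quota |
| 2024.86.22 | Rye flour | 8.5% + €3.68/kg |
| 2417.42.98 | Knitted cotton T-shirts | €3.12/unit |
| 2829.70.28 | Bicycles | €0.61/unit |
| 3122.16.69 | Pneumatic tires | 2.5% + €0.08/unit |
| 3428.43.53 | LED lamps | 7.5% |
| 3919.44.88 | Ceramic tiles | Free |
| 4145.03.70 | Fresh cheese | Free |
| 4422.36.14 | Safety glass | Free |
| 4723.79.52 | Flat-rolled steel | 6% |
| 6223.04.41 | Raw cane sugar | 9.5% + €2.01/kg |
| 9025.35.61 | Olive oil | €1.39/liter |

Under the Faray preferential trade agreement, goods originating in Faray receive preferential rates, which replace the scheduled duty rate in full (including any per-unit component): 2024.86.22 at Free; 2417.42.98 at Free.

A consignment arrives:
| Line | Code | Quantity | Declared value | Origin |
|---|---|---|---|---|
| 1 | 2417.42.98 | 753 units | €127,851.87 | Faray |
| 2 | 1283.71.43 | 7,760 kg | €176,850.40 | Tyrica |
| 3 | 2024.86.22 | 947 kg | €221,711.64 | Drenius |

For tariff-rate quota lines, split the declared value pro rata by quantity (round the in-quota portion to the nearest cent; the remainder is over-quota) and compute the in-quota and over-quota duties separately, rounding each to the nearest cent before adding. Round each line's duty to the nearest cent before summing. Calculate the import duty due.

€32,456.73

Line 1 (2417.42.98, Faray, 753 units, €127,851.87):
Base rate for 2417.42.98 is €3.12/unit.
Origin Faray qualifies under the Corania–Faray agreement and 2417.42.98 is covered: preferential rate Free applies instead.
Duty = €127,851.87 × 0% = €0.00.
Line 2 (1283.71.43, Tyrica, 7,760 kg, €176,850.40):
Code 1283.71.43 is under a tariff-rate quota (threshold 3,902 kg). In-quota: 3,902 kg at 1.5%; over-quota: 3,858 kg at 10%.
Pro-rata value split: in-quota = €176,850.40 × 3,902/7,760 = €88,926.58; over-quota = €176,850.40 − €88,926.58 = €87,923.82.
In-quota duty = €88,926.58 × 1.5% = €1,333.90. Over-quota duty = €87,923.82 × 10% = €8,792.38.
Line duty = €1,333.90 + €8,792.38 = €10,126.28.
Line 3 (2024.86.22, Drenius, 947 kg, €221,711.64):
Base rate for 2024.86.22 is 8.5% + €3.68/kg.
2024.86.22 has an FTA preferential rate, but origin Drenius is not Faray; base rate stands.
Duty = €221,711.64 × 8.5% + 947 × €3.68 = €22,330.45.
Total = €0.00 + €10,126.28 + €22,330.45 = €32,456.73.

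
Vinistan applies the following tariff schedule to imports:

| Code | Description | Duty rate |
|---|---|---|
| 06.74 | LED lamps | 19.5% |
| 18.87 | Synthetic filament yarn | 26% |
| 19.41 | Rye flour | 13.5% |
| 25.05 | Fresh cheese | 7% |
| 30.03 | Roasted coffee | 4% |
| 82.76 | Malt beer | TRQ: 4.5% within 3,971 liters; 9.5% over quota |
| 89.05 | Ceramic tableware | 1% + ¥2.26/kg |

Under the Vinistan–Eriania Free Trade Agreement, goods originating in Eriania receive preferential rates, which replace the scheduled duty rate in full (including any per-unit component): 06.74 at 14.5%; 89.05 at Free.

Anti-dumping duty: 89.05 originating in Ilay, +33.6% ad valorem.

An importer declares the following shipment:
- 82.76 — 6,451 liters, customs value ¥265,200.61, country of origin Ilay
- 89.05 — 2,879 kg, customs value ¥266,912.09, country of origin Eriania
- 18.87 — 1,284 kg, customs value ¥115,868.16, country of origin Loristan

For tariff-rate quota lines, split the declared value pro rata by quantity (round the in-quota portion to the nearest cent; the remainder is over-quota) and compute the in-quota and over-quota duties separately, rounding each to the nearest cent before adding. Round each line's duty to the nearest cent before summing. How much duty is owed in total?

¥47,157.39

Line 1 (82.76, Ilay, 6,451 liters, ¥265,200.61):
Code 82.76 is under a tariff-rate quota (threshold 3,971 liters). In-quota: 3,971 liters at 4.5%; over-quota: 2,480 liters at 9.5%.
Pro-rata value split: in-quota = ¥265,200.61 × 3,971/6,451 = ¥163,247.81; over-quota = ¥265,200.61 − ¥163,247.81 = ¥101,952.80.
In-quota duty = ¥163,247.81 × 4.5% = ¥7,346.15. Over-quota duty = ¥101,952.80 × 9.5% = ¥9,685.52.
Line duty = ¥7,346.15 + ¥9,685.52 = ¥17,031.67.
Line 2 (89.05, Eriania, 2,879 kg, ¥266,912.09):
Base rate for 89.05 is 1% + ¥2.26/kg.
Origin Eriania qualifies under the Vinistan–Eriania agreement and 89.05 is covered: preferential rate Free applies instead.
The additional-duty order on 89.05 targets Ilay, not Eriania; it does not apply.
Duty = ¥266,912.09 × 0% = ¥0.00.
Line 3 (18.87, Loristan, 1,284 kg, ¥115,868.16):
Base rate for 18.87 is 26%.
Duty = ¥115,868.16 × 26% = ¥30,125.72.
Total = ¥17,031.67 + ¥0.00 + ¥30,125.72 = ¥47,157.39.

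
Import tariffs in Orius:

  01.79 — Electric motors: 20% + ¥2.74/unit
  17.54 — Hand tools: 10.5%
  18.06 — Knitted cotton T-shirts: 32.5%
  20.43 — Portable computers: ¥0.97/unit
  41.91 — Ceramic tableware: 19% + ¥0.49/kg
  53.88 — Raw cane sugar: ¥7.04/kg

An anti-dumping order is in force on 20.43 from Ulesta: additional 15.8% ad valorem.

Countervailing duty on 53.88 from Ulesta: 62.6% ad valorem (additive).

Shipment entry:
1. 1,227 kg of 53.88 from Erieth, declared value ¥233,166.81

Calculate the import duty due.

Line 1 (53.88, Erieth, 1,227 kg, ¥233,166.81):
Base rate for 53.88 is ¥7.04/kg.
The additional-duty order on 53.88 targets Ulesta, not Erieth; it does not apply.
Duty = 1,227 × ¥7.04 = ¥8,638.08.

¥8,638.08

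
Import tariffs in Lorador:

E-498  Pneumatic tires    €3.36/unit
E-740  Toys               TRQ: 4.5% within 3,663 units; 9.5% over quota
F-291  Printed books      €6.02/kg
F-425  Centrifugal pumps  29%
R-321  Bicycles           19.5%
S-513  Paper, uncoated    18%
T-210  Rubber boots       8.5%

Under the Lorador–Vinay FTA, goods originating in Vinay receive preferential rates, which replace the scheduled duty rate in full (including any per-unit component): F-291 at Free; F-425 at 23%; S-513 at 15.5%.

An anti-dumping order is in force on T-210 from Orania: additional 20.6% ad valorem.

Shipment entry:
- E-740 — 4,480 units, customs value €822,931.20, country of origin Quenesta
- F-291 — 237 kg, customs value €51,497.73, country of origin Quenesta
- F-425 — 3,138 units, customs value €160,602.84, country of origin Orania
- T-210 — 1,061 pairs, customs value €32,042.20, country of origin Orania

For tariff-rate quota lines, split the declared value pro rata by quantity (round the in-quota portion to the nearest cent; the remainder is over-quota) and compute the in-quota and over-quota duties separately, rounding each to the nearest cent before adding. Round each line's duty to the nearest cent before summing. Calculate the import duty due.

Line 1 (E-740, Quenesta, 4,480 units, €822,931.20):
Code E-740 is under a tariff-rate quota (threshold 3,663 units). In-quota: 3,663 units at 4.5%; over-quota: 817 units at 9.5%.
Pro-rata value split: in-quota = €822,931.20 × 3,663/4,480 = €672,856.47; over-quota = €822,931.20 − €672,856.47 = €150,074.73.
In-quota duty = €672,856.47 × 4.5% = €30,278.54. Over-quota duty = €150,074.73 × 9.5% = €14,257.10.
Line duty = €30,278.54 + €14,257.10 = €44,535.64.
Line 2 (F-291, Quenesta, 237 kg, €51,497.73):
Base rate for F-291 is €6.02/kg.
F-291 has an FTA preferential rate, but origin Quenesta is not Vinay; base rate stands.
Duty = 237 × €6.02 = €1,426.74.
Line 3 (F-425, Orania, 3,138 units, €160,602.84):
Base rate for F-425 is 29%.
F-425 has an FTA preferential rate, but origin Orania is not Vinay; base rate stands.
Duty = €160,602.84 × 29% = €46,574.82.
Line 4 (T-210, Orania, 1,061 pairs, €32,042.20):
Base rate for T-210 is 8.5%.
Additional duty on T-210 from Orania: +20.6%. Applied ad valorem rate: 8.5% + 20.6% = 29.1%.
Duty = €32,042.20 × 29.1% = €9,324.28.
Total = €44,535.64 + €1,426.74 + €46,574.82 + €9,324.28 = €101,861.48.

€101,861.48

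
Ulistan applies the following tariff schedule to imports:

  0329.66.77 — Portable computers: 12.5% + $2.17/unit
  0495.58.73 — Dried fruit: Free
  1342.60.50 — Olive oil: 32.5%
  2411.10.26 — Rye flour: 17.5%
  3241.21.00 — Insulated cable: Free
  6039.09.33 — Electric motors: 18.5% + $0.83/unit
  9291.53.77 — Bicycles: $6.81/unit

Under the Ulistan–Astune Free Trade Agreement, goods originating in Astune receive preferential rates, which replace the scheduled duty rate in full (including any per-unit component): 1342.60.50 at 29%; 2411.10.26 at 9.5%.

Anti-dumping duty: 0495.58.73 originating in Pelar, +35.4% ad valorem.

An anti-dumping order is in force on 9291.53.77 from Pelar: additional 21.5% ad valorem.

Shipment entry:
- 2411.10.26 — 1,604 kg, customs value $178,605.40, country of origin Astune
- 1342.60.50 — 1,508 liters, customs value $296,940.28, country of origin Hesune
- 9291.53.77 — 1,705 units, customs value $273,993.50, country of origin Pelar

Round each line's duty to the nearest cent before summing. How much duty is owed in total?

$183,992.75

Line 1 (2411.10.26, Astune, 1,604 kg, $178,605.40):
Base rate for 2411.10.26 is 17.5%.
Origin Astune qualifies under the Ulistan–Astune agreement and 2411.10.26 is covered: preferential rate 9.5% applies instead.
Duty = $178,605.40 × 9.5% = $16,967.51.
Line 2 (1342.60.50, Hesune, 1,508 liters, $296,940.28):
Base rate for 1342.60.50 is 32.5%.
1342.60.50 has an FTA preferential rate, but origin Hesune is not Astune; base rate stands.
Duty = $296,940.28 × 32.5% = $96,505.59.
Line 3 (9291.53.77, Pelar, 1,705 units, $273,993.50):
Base rate for 9291.53.77 is $6.81/unit.
Additional duty on 9291.53.77 from Pelar: +21.5% ad valorem. Applied ad valorem rate = 21.5%.
Duty = $273,993.50 × 21.5% + 1,705 × $6.81 = $70,519.65.
Total = $16,967.51 + $96,505.59 + $70,519.65 = $183,992.75.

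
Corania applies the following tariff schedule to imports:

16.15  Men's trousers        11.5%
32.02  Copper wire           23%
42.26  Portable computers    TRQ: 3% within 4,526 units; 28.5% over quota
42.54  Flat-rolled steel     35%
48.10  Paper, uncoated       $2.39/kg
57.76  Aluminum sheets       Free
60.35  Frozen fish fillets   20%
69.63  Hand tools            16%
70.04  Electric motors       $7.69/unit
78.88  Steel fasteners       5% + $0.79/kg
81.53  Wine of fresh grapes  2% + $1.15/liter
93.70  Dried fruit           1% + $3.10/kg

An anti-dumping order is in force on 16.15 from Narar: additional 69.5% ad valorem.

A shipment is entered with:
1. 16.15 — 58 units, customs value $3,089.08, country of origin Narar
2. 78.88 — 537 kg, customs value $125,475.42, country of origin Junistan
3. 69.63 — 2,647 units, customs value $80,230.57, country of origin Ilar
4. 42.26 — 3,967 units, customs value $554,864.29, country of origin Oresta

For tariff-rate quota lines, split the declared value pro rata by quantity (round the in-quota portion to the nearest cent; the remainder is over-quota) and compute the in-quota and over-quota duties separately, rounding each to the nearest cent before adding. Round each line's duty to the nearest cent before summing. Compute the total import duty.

$38,682.97

Line 1 (16.15, Narar, 58 units, $3,089.08):
Base rate for 16.15 is 11.5%.
Additional duty on 16.15 from Narar: +69.5%. Applied ad valorem rate: 11.5% + 69.5% = 81%.
Duty = $3,089.08 × 81% = $2,502.15.
Line 2 (78.88, Junistan, 537 kg, $125,475.42):
Base rate for 78.88 is 5% + $0.79/kg.
Duty = $125,475.42 × 5% + 537 × $0.79 = $6,698.00.
Line 3 (69.63, Ilar, 2,647 units, $80,230.57):
Base rate for 69.63 is 16%.
Duty = $80,230.57 × 16% = $12,836.89.
Line 4 (42.26, Oresta, 3,967 units, $554,864.29):
Code 42.26 is under a tariff-rate quota (threshold 4,526 units). Quantity 3,967 units is within the quota, so the in-quota rate 3% applies to the full value.
Duty = $554,864.29 × 3% = $16,645.93.
Total = $2,502.15 + $6,698.00 + $12,836.89 + $16,645.93 = $38,682.97.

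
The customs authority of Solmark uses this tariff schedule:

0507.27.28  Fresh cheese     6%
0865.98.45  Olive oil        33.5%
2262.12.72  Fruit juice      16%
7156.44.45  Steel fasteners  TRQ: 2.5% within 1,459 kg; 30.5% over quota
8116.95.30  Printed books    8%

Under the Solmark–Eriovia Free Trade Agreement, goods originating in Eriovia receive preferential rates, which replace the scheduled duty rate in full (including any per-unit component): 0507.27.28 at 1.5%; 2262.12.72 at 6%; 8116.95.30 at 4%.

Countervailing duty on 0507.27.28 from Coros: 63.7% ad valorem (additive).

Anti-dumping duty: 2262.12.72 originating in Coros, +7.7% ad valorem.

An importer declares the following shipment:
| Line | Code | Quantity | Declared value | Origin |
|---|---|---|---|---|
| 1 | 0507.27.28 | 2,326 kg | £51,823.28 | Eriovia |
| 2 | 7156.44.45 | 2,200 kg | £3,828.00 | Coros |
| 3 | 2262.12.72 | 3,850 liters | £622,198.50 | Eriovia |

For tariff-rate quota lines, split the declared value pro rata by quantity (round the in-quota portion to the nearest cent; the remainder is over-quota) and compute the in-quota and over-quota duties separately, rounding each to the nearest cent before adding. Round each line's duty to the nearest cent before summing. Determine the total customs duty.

£38,565.98

Line 1 (0507.27.28, Eriovia, 2,326 kg, £51,823.28):
Base rate for 0507.27.28 is 6%.
Origin Eriovia qualifies under the Solmark–Eriovia agreement and 0507.27.28 is covered: preferential rate 1.5% applies instead.
The additional-duty order on 0507.27.28 targets Coros, not Eriovia; it does not apply.
Duty = £51,823.28 × 1.5% = £777.35.
Line 2 (7156.44.45, Coros, 2,200 kg, £3,828.00):
Code 7156.44.45 is under a tariff-rate quota (threshold 1,459 kg). In-quota: 1,459 kg at 2.5%; over-quota: 741 kg at 30.5%.
Pro-rata value split: in-quota = £3,828.00 × 1,459/2,200 = £2,538.66; over-quota = £3,828.00 − £2,538.66 = £1,289.34.
In-quota duty = £2,538.66 × 2.5% = £63.47. Over-quota duty = £1,289.34 × 30.5% = £393.25.
Line duty = £63.47 + £393.25 = £456.72.
Line 3 (2262.12.72, Eriovia, 3,850 liters, £622,198.50):
Base rate for 2262.12.72 is 16%.
Origin Eriovia qualifies under the Solmark–Eriovia agreement and 2262.12.72 is covered: preferential rate 6% applies instead.
The additional-duty order on 2262.12.72 targets Coros, not Eriovia; it does not apply.
Duty = £622,198.50 × 6% = £37,331.91.
Total = £777.35 + £456.72 + £37,331.91 = £38,565.98.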